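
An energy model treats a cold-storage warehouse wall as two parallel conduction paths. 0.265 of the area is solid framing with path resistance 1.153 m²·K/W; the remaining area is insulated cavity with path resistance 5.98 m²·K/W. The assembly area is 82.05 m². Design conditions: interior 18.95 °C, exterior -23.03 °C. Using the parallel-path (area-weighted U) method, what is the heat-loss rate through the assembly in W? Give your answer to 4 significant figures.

U_eff = 0.735/5.98 + 0.265/1.153 = 0.12291 + 0.22984 = 0.35274
R_eff = 1/U_eff = 2.8349 m²·K/W
Q = 82.05 × (18.95 − (-23.03)) / 2.8349 = 1215 W

1215 W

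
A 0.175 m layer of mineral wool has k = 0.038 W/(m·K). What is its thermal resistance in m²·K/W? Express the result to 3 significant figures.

4.61 m²·K/W

R = L/k = 0.175/0.038 = 4.605 m²·K/W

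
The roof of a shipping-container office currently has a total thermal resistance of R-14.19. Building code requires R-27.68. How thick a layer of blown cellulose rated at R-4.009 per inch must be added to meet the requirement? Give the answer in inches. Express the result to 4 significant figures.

3.365 in

ΔR = 27.68 − 14.19 = 13.49 ft²·°F·h/BTU
L = ΔR / (R/in) = 13.49/4.009 = 3.3649 in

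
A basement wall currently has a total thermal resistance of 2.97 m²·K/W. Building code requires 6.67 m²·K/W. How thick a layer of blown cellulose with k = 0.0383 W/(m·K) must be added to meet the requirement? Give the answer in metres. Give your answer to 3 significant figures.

0.142 m

ΔR = 6.67 − 2.97 = 3.7 m²·K/W
L = ΔR × k = 3.7 × 0.0383 = 0.1417 m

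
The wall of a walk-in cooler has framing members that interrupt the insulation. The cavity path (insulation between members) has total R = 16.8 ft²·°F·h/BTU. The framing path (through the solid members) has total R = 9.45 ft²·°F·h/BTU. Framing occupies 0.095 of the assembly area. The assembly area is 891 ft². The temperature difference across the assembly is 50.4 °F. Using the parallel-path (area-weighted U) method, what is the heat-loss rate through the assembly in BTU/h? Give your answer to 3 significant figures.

2870 BTU/h

U_eff = 0.905/16.8 + 0.095/9.45 = 0.05387 + 0.01005 = 0.06392
R_eff = 1/U_eff = 15.64 ft²·°F·h/BTU
Q = 891 × 50.4 / 15.64 = 2871 BTU/h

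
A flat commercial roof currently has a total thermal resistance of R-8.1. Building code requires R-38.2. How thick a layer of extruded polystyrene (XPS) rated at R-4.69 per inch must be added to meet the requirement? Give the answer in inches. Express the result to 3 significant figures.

6.42 in

ΔR = 38.2 − 8.1 = 30.1 ft²·°F·h/BTU
L = ΔR / (R/in) = 30.1/4.69 = 6.418 in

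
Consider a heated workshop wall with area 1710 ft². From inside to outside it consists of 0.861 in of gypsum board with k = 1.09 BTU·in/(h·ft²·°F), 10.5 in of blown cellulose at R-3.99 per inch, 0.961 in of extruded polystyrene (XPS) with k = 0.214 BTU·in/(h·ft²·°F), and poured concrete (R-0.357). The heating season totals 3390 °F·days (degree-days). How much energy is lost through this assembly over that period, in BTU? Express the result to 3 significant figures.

2930000 BTU

0.861/1.09 = 0.7899
10.5 × 3.99 = 41.9
0.961/0.214 = 4.491
R_total = 0.7899 + 41.9 + 4.491 + 0.357 = 47.53 ft²·°F·h/BTU
E = A × HDD × 24 / R = 1710 × 3390 × 24 / 47.53 = 2927000 BTU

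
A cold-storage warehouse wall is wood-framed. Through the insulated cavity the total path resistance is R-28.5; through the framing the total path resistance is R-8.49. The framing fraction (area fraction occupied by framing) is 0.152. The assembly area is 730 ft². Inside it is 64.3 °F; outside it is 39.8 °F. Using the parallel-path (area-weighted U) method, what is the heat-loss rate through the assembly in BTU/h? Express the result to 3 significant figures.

852 BTU/h

U_eff = 0.848/28.5 + 0.152/8.49 = 0.02975 + 0.0179 = 0.04766
R_eff = 1/U_eff = 20.98 ft²·°F·h/BTU
Q = 730 × (64.3 − 39.8) / 20.98 = 852.4 BTU/h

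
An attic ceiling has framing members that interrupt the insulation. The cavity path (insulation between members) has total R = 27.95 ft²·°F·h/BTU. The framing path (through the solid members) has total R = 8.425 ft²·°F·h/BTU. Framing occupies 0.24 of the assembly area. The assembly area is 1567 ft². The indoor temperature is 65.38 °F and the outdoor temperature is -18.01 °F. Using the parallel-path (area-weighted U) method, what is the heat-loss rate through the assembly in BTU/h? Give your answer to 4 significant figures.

U_eff = 0.76/27.95 + 0.24/8.425 = 0.027191 + 0.028487 = 0.055678
R_eff = 1/U_eff = 17.96 ft²·°F·h/BTU
Q = 1567 × (65.38 − (-18.01)) / 17.96 = 7275.6 BTU/h

7276 BTU/h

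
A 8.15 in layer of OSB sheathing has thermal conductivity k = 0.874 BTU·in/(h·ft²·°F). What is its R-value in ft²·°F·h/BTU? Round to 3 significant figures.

R = L/k = 8.15/0.874 = 9.325 ft²·°F·h/BTU

9.32 ft²·°F·h/BTU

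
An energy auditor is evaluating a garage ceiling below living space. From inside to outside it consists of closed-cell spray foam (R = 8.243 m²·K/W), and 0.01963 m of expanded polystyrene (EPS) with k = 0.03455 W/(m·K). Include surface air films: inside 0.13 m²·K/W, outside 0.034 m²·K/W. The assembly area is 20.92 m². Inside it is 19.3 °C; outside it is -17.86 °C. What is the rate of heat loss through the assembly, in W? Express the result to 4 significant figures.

86.62 W

0.01963/0.03455 = 0.56816
R_total = 0.13 + 8.243 + 0.56816 + 0.034 = 8.9752 m²·K/W
Q = A·ΔT/R = 20.92 × (19.3 − (-17.86)) / 8.9752 = 86.615 W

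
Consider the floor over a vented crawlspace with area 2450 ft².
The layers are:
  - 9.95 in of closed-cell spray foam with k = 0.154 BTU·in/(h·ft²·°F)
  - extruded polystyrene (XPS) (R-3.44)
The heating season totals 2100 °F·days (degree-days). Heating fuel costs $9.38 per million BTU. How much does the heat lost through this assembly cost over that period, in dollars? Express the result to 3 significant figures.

9.95/0.154 = 64.61
R_total = 64.61 + 3.44 = 68.05 ft²·°F·h/BTU
E = A × HDD × 24 / R = 2450 × 2100 × 24 / 68.05 = 1815000 BTU
Cost = 1815000/10⁶ × 9.38 = $17.02

17.0 dollars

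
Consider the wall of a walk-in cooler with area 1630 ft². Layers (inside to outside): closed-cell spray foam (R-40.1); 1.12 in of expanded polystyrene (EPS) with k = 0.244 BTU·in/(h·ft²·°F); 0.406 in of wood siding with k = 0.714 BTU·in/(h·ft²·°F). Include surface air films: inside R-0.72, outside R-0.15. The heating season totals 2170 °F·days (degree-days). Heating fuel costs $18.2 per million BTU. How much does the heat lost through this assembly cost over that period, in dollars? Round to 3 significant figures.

1.12/0.244 = 4.59
0.406/0.714 = 0.5686
R_total = 0.72 + 40.1 + 4.59 + 0.5686 + 0.15 = 46.13 ft²·°F·h/BTU
E = A × HDD × 24 / R = 1630 × 2170 × 24 / 46.13 = 1840000 BTU
Cost = 1840000/10⁶ × 18.2 = $33.49

33.5 dollars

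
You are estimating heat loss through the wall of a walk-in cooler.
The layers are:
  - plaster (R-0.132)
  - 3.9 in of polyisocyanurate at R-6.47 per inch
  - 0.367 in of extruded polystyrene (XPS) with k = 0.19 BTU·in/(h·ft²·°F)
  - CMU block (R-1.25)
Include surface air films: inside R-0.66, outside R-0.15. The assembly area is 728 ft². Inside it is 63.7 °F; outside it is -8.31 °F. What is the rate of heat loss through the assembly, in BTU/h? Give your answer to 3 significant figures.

1790 BTU/h

3.9 × 6.47 = 25.23
0.367/0.19 = 1.932
R_total = 0.66 + 0.132 + 25.23 + 1.932 + 1.25 + 0.15 = 29.36 ft²·°F·h/BTU
Q = A·ΔT/R = 728 × (63.7 − (-8.31)) / 29.36 = 1786 BTU/h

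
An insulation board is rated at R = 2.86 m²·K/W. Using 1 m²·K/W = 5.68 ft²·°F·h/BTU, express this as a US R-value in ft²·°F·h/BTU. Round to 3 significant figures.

R_US = 2.86 × 5.68 = 16.24

16.2 ft²·°F·h/BTU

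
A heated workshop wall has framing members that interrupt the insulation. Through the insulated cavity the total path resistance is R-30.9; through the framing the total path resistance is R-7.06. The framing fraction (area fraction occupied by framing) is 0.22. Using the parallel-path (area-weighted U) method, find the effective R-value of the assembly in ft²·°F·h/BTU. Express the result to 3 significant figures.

17.7 ft²·°F·h/BTU

U_eff = 0.78/30.9 + 0.22/7.06 = 0.02524 + 0.03116 = 0.0564
R_eff = 1/U_eff = 17.73 ft²·°F·h/BTU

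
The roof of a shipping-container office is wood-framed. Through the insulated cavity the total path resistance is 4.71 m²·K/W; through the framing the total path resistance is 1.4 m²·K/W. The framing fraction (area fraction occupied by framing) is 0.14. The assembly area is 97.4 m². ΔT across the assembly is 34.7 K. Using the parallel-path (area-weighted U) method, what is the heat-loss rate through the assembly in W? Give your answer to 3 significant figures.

U_eff = 0.86/4.71 + 0.14/1.4 = 0.1826 + 0.1 = 0.2826
R_eff = 1/U_eff = 3.539 m²·K/W
Q = 97.4 × 34.7 / 3.539 = 955.1 W

955 W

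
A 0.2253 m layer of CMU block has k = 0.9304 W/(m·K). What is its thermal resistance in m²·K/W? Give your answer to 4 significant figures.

R = L/k = 0.2253/0.9304 = 0.24215 m²·K/W

0.2422 m²·K/W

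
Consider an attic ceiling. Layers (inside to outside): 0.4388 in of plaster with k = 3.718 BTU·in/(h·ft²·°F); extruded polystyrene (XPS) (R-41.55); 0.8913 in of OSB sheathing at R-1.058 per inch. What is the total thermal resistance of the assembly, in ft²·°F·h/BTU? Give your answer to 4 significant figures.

42.61 ft²·°F·h/BTU

0.4388/3.718 = 0.11802
0.8913 × 1.058 = 0.943
R_total = 0.11802 + 41.55 + 0.943 = 42.611 ft²·°F·h/BTU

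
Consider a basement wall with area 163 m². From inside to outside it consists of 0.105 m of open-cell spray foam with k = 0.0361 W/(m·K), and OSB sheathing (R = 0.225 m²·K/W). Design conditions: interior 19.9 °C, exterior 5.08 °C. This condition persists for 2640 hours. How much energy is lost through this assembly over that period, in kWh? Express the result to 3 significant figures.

2040 kWh

0.105/0.0361 = 2.909
R_total = 2.909 + 0.225 = 3.134 m²·K/W
Q = 163 × (19.9 − 5.08) / 3.134 = 770.9 W
E = 770.9 W × 2640 h / 1000 = 2035 kWh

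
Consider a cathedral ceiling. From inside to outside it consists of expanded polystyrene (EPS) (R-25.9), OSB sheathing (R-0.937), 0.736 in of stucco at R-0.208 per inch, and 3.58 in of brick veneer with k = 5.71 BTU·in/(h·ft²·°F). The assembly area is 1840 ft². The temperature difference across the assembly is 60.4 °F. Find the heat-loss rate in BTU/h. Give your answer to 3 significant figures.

0.736 × 0.208 = 0.1531
3.58/5.71 = 0.627
R_total = 25.9 + 0.937 + 0.1531 + 0.627 = 27.62 ft²·°F·h/BTU
Q = A·ΔT/R = 1840 × 60.4 / 27.62 = 4024 BTU/h

4020 BTU/h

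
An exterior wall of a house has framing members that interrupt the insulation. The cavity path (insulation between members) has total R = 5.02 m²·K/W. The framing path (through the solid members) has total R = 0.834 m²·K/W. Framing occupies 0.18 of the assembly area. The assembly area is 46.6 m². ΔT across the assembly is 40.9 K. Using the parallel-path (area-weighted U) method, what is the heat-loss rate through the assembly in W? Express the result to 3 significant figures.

U_eff = 0.82/5.02 + 0.18/0.834 = 0.1633 + 0.2158 = 0.3792
R_eff = 1/U_eff = 2.637 m²·K/W
Q = 46.6 × 40.9 / 2.637 = 722.7 W

723 W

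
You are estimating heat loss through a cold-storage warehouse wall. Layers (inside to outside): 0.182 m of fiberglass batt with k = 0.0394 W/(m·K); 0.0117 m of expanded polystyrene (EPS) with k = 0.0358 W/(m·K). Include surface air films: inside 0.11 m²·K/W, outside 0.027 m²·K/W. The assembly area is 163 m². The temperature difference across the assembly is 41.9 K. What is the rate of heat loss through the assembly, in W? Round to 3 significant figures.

0.182/0.0394 = 4.619
0.0117/0.0358 = 0.3268
R_total = 0.11 + 4.619 + 0.3268 + 0.027 = 5.083 m²·K/W
Q = A·ΔT/R = 163 × 41.9 / 5.083 = 1344 W

1340 W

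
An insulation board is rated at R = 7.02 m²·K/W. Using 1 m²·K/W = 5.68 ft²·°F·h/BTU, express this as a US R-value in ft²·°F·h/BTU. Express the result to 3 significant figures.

39.9 ft²·°F·h/BTU

R_US = 7.02 × 5.68 = 39.87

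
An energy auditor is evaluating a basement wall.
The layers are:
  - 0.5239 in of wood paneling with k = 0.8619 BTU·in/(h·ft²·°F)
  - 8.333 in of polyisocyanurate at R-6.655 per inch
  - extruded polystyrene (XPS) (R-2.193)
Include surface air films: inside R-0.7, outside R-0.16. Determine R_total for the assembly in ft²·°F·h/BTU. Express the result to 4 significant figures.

0.5239/0.8619 = 0.60784
8.333 × 6.655 = 55.456
R_total = 0.7 + 0.60784 + 55.456 + 2.193 + 0.16 = 59.117 ft²·°F·h/BTU

59.12 ft²·°F·h/BTU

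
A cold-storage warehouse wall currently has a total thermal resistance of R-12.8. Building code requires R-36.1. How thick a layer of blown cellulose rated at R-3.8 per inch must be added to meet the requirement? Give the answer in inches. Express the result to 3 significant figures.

6.13 in

ΔR = 36.1 − 12.8 = 23.3 ft²·°F·h/BTU
L = ΔR / (R/in) = 23.3/3.8 = 6.132 in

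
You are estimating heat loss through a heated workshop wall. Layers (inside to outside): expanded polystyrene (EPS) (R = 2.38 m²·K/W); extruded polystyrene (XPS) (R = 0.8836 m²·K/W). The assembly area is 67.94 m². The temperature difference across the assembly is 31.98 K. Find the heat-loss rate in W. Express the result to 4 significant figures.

665.7 W

R_total = 2.38 + 0.8836 = 3.2636 m²·K/W
Q = A·ΔT/R = 67.94 × 31.98 / 3.2636 = 665.74 W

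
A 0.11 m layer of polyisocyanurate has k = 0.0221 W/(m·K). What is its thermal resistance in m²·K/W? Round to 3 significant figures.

4.98 m²·K/W

R = L/k = 0.11/0.0221 = 4.977 m²·K/W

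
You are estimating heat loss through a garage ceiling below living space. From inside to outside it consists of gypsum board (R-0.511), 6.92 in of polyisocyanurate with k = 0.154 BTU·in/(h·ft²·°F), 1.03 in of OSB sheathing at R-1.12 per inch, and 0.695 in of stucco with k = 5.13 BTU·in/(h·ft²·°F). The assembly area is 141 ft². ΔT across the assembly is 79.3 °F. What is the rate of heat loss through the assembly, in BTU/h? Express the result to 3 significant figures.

6.92/0.154 = 44.94
1.03 × 1.12 = 1.154
0.695/5.13 = 0.1355
R_total = 0.511 + 44.94 + 1.154 + 0.1355 = 46.74 ft²·°F·h/BTU
Q = A·ΔT/R = 141 × 79.3 / 46.74 = 239.2 BTU/h

239 BTU/h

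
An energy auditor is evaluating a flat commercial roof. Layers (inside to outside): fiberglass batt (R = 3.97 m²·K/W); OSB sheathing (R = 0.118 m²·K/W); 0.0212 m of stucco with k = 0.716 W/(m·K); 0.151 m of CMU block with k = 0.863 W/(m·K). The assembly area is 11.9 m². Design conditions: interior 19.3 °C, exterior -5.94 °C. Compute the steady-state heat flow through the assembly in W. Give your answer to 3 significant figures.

0.0212/0.716 = 0.02961
0.151/0.863 = 0.175
R_total = 3.97 + 0.118 + 0.02961 + 0.175 = 4.293 m²·K/W
Q = A·ΔT/R = 11.9 × (19.3 − (-5.94)) / 4.293 = 69.97 W

70.0 W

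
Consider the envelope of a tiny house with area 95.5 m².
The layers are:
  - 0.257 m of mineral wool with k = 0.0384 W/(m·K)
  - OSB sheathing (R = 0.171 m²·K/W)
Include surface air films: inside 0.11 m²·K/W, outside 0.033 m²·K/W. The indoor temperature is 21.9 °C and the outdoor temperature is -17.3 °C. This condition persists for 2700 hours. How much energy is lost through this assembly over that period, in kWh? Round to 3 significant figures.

0.257/0.0384 = 6.693
R_total = 0.11 + 6.693 + 0.171 + 0.033 = 7.007 m²·K/W
Q = 95.5 × (21.9 − (-17.3)) / 7.007 = 534.3 W
E = 534.3 W × 2700 h / 1000 = 1443 kWh

1440 kWh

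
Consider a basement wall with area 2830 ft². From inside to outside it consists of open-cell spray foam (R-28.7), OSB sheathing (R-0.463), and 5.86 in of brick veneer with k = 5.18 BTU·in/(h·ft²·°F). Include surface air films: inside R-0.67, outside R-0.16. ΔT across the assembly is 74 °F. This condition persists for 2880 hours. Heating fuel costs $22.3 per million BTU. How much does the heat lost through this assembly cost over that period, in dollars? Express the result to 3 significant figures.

432 dollars

5.86/5.18 = 1.131
R_total = 0.67 + 28.7 + 0.463 + 1.131 + 0.16 = 31.12 ft²·°F·h/BTU
Q = 2830 × 74 / 31.12 = 6729 BTU/h
E = 6729 × 2880 = 19380000 BTU
Cost = 19380000/10⁶ × 22.3 = $432.1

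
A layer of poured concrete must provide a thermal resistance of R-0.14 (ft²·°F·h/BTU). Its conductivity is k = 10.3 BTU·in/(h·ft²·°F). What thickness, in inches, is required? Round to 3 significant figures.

L = R × k = 0.14 × 10.3 = 1.442 in

1.44 in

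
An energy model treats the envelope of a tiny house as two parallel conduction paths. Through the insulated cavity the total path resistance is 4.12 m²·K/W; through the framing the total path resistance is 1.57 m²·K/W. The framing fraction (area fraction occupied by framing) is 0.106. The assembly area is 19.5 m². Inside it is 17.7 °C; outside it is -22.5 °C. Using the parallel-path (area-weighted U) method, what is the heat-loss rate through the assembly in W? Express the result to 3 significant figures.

U_eff = 0.894/4.12 + 0.106/1.57 = 0.217 + 0.06752 = 0.2845
R_eff = 1/U_eff = 3.515 m²·K/W
Q = 19.5 × (17.7 − (-22.5)) / 3.515 = 223 W

223 W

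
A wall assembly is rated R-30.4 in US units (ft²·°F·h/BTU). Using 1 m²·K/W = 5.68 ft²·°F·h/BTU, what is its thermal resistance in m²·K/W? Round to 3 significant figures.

5.35 m²·K/W

R_SI = 30.4/5.68 = 5.352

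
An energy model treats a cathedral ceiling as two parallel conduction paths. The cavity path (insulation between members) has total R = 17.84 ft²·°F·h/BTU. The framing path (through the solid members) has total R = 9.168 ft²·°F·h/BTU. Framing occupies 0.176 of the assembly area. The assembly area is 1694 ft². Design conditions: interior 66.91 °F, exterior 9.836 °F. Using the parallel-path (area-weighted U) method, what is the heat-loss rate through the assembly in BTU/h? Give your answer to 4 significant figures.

U_eff = 0.824/17.84 + 0.176/9.168 = 0.046188 + 0.019197 = 0.065386
R_eff = 1/U_eff = 15.294 ft²·°F·h/BTU
Q = 1694 × (66.91 − 9.836) / 15.294 = 6321.7 BTU/h

6322 BTU/h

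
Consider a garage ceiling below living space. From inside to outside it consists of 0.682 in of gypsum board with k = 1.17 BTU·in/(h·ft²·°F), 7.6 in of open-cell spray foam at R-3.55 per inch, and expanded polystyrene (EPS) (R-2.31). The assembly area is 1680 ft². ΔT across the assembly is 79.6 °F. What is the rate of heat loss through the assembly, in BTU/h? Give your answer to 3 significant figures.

0.682/1.17 = 0.5829
7.6 × 3.55 = 26.98
R_total = 0.5829 + 26.98 + 2.31 = 29.87 ft²·°F·h/BTU
Q = A·ΔT/R = 1680 × 79.6 / 29.87 = 4477 BTU/h

4480 BTU/h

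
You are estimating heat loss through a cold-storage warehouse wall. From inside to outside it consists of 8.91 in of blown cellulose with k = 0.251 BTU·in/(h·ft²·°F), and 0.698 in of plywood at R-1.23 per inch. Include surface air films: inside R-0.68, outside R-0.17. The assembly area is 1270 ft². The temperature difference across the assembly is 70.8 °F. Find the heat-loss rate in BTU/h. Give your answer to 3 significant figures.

8.91/0.251 = 35.5
0.698 × 1.23 = 0.8585
R_total = 0.68 + 35.5 + 0.8585 + 0.17 = 37.21 ft²·°F·h/BTU
Q = A·ΔT/R = 1270 × 70.8 / 37.21 = 2417 BTU/h

2420 BTU/h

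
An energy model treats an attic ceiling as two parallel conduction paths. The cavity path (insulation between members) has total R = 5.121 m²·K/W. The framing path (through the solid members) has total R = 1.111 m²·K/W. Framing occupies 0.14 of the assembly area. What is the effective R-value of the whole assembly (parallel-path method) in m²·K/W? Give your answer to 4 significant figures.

U_eff = 0.86/5.121 + 0.14/1.111 = 0.16794 + 0.12601 = 0.29395
R_eff = 1/U_eff = 3.402 m²·K/W

3.402 m²·K/W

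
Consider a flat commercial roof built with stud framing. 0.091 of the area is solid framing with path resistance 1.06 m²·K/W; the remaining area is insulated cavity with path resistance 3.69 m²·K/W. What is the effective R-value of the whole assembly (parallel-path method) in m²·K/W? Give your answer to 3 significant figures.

U_eff = 0.909/3.69 + 0.091/1.06 = 0.2463 + 0.08585 = 0.3322
R_eff = 1/U_eff = 3.01 m²·K/W

3.01 m²·K/W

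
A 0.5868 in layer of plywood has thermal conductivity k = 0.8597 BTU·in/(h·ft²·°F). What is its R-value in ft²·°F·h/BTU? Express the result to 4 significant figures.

R = L/k = 0.5868/0.8597 = 0.68256 ft²·°F·h/BTU

0.6826 ft²·°F·h/BTU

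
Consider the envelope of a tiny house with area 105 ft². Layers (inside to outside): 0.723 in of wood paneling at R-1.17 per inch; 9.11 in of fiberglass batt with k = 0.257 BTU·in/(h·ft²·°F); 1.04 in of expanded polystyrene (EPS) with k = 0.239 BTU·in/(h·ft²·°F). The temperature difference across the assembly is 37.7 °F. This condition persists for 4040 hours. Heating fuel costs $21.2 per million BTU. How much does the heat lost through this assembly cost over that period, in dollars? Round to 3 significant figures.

0.723 × 1.17 = 0.8459
9.11/0.257 = 35.45
1.04/0.239 = 4.351
R_total = 0.8459 + 35.45 + 4.351 = 40.64 ft²·°F·h/BTU
Q = 105 × 37.7 / 40.64 = 97.39 BTU/h
E = 97.39 × 4040 = 393500 BTU
Cost = 393500/10⁶ × 21.2 = $8.341

8.34 dollars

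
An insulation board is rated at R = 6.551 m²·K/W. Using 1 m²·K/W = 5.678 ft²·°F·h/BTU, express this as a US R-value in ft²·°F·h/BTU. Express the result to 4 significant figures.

37.20 ft²·°F·h/BTU

R_US = 6.551 × 5.678 = 37.197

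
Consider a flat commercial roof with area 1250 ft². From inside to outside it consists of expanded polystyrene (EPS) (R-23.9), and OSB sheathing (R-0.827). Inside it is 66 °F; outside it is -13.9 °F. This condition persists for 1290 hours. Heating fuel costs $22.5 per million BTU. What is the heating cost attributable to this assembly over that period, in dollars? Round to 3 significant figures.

R_total = 23.9 + 0.827 = 24.73 ft²·°F·h/BTU
Q = 1250 × (66 − (-13.9)) / 24.73 = 4039 BTU/h
E = 4039 × 1290 = 5210000 BTU
Cost = 5210000/10⁶ × 22.5 = $117.2

117 dollars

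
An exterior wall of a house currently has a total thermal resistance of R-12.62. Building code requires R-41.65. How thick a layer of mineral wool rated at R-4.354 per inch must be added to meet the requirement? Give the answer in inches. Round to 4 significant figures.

6.667 in

ΔR = 41.65 − 12.62 = 29.03 ft²·°F·h/BTU
L = ΔR / (R/in) = 29.03/4.354 = 6.6674 in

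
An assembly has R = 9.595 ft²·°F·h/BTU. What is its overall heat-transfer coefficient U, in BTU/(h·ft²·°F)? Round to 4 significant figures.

0.1042 BTU/(h·ft²·°F)

U = 1/R = 1/9.595 = 0.10422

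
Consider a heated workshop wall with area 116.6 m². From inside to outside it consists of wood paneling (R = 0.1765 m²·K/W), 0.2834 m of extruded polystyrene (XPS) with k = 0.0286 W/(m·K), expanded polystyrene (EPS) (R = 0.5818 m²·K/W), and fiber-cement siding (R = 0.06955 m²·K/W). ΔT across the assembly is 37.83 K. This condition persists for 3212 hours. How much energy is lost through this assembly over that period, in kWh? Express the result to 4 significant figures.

0.2834/0.0286 = 9.9091
R_total = 0.1765 + 9.9091 + 0.5818 + 0.06955 = 10.737 m²·K/W
Q = 116.6 × 37.83 / 10.737 = 410.82 W
E = 410.82 W × 3212 h / 1000 = 1319.6 kWh

1320 kWh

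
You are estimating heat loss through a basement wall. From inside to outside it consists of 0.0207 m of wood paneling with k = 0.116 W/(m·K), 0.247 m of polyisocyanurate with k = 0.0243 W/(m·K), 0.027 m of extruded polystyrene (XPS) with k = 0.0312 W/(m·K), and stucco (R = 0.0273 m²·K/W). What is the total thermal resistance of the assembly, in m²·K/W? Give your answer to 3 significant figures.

11.2 m²·K/W

0.0207/0.116 = 0.1784
0.247/0.0243 = 10.16
0.027/0.0312 = 0.8654
R_total = 0.1784 + 10.16 + 0.8654 + 0.0273 = 11.24 m²·K/W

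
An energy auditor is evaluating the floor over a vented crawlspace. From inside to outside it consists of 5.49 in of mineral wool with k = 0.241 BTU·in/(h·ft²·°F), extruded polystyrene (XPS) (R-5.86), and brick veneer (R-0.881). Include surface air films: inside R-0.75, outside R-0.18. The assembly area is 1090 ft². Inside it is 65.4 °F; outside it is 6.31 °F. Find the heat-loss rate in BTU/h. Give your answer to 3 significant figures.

5.49/0.241 = 22.78
R_total = 0.75 + 22.78 + 5.86 + 0.881 + 0.18 = 30.45 ft²·°F·h/BTU
Q = A·ΔT/R = 1090 × (65.4 − 6.31) / 30.45 = 2115 BTU/h

2120 BTU/h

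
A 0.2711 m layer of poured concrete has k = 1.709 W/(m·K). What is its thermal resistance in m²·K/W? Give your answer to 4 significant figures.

0.1586 m²·K/W

R = L/k = 0.2711/1.709 = 0.15863 m²·K/W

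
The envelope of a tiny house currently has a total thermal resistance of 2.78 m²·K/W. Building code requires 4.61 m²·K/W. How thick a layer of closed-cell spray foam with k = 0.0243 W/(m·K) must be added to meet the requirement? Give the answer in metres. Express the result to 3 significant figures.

ΔR = 4.61 − 2.78 = 1.83 m²·K/W
L = ΔR × k = 1.83 × 0.0243 = 0.04447 m

0.0445 m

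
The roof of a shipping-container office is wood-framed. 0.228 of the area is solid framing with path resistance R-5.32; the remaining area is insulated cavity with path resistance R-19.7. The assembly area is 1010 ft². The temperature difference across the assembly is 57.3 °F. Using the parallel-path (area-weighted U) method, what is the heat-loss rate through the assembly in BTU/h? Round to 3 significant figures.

U_eff = 0.772/19.7 + 0.228/5.32 = 0.03919 + 0.04286 = 0.08204
R_eff = 1/U_eff = 12.19 ft²·°F·h/BTU
Q = 1010 × 57.3 / 12.19 = 4748 BTU/h

4750 BTU/h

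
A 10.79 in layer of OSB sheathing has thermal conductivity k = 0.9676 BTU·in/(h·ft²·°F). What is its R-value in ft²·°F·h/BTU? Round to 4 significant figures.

11.15 ft²·°F·h/BTU

R = L/k = 10.79/0.9676 = 11.151 ft²·°F·h/BTU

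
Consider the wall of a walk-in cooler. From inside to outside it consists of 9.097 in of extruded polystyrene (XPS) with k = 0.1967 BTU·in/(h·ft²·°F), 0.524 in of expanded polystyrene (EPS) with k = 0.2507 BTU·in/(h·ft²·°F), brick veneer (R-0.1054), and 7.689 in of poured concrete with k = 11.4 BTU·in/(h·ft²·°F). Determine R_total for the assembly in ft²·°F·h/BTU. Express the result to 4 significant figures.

9.097/0.1967 = 46.248
0.524/0.2507 = 2.0901
7.689/11.4 = 0.67447
R_total = 46.248 + 2.0901 + 0.1054 + 0.67447 = 49.118 ft²·°F·h/BTU

49.12 ft²·°F·h/BTU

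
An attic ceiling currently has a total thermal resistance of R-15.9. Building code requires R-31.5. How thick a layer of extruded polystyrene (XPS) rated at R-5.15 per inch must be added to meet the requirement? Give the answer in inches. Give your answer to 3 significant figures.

3.03 in

ΔR = 31.5 − 15.9 = 15.6 ft²·°F·h/BTU
L = ΔR / (R/in) = 15.6/5.15 = 3.029 in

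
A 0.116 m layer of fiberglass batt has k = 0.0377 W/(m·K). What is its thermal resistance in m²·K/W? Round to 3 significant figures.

3.08 m²·K/W

R = L/k = 0.116/0.0377 = 3.077 m²·K/W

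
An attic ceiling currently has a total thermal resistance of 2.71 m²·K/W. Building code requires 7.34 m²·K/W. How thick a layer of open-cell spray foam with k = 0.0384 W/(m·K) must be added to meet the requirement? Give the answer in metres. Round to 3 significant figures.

ΔR = 7.34 − 2.71 = 4.63 m²·K/W
L = ΔR × k = 4.63 × 0.0384 = 0.1778 m

0.178 m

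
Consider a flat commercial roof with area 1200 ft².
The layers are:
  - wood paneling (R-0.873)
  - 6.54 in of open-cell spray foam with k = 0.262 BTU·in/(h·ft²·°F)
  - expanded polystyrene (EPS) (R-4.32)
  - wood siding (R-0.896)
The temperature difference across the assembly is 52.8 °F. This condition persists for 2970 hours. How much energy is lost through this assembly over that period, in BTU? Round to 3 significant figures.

6060000 BTU

6.54/0.262 = 24.96
R_total = 0.873 + 24.96 + 4.32 + 0.896 = 31.05 ft²·°F·h/BTU
Q = 1200 × 52.8 / 31.05 = 2041 BTU/h
E = 2041 × 2970 = 6060000 BTU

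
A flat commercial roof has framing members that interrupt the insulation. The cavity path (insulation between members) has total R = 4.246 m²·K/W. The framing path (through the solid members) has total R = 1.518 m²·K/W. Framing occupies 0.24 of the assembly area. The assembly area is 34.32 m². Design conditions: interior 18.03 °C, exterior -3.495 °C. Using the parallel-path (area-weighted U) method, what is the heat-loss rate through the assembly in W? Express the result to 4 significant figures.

249.0 W

U_eff = 0.76/4.246 + 0.24/1.518 = 0.17899 + 0.1581 = 0.33709
R_eff = 1/U_eff = 2.9665 m²·K/W
Q = 34.32 × (18.03 − (-3.495)) / 2.9665 = 249.02 W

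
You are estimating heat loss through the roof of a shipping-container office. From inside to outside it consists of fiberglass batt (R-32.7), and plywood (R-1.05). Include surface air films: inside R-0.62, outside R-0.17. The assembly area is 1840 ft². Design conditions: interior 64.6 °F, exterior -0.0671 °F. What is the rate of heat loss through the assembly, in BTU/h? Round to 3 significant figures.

R_total = 0.62 + 32.7 + 1.05 + 0.17 = 34.54 ft²·°F·h/BTU
Q = A·ΔT/R = 1840 × (64.6 − (-0.0671)) / 34.54 = 3445 BTU/h

3440 BTU/h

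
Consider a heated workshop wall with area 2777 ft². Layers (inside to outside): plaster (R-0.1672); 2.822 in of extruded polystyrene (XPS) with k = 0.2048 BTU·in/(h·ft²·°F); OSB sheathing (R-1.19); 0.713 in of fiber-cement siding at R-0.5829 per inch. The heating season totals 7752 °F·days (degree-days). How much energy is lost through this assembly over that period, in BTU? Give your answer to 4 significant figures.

2.822/0.2048 = 13.779
0.713 × 0.5829 = 0.41561
R_total = 0.1672 + 13.779 + 1.19 + 0.41561 = 15.552 ft²·°F·h/BTU
E = A × HDD × 24 / R = 2777 × 7752 × 24 / 15.552 = 33221000 BTU

33220000 BTU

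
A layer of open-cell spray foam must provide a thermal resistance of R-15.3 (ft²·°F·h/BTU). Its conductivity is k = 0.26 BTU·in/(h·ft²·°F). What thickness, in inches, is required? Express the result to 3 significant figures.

3.98 in

L = R × k = 15.3 × 0.26 = 3.978 in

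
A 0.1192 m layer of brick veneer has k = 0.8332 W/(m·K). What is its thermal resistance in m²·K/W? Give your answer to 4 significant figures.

0.1431 m²·K/W

R = L/k = 0.1192/0.8332 = 0.14306 m²·K/W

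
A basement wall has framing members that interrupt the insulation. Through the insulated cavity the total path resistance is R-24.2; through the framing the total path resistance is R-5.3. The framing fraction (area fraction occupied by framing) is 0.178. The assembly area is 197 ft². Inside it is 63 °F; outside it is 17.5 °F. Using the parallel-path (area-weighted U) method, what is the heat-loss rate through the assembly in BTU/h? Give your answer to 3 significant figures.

606 BTU/h

U_eff = 0.822/24.2 + 0.178/5.3 = 0.03397 + 0.03358 = 0.06755
R_eff = 1/U_eff = 14.8 ft²·°F·h/BTU
Q = 197 × (63 − 17.5) / 14.8 = 605.5 BTU/h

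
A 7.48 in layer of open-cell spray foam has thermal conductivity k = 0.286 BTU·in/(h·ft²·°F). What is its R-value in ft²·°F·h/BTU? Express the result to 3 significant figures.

26.2 ft²·°F·h/BTU

R = L/k = 7.48/0.286 = 26.15 ft²·°F·h/BTU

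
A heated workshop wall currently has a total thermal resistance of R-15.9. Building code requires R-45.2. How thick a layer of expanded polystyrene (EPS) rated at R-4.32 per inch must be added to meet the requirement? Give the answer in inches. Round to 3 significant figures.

6.78 in

ΔR = 45.2 − 15.9 = 29.3 ft²·°F·h/BTU
L = ΔR / (R/in) = 29.3/4.32 = 6.782 in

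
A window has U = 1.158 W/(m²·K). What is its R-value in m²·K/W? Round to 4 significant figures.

0.8636 m²·K/W

R = 1/U = 1/1.158 = 0.86356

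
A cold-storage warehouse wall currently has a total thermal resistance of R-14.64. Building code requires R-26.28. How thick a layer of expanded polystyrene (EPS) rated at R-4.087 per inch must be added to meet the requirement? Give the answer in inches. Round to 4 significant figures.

2.848 in

ΔR = 26.28 − 14.64 = 11.64 ft²·°F·h/BTU
L = ΔR / (R/in) = 11.64/4.087 = 2.8481 in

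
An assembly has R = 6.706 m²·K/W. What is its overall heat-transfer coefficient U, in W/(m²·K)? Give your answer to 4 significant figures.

U = 1/R = 1/6.706 = 0.14912

0.1491 W/(m²·K)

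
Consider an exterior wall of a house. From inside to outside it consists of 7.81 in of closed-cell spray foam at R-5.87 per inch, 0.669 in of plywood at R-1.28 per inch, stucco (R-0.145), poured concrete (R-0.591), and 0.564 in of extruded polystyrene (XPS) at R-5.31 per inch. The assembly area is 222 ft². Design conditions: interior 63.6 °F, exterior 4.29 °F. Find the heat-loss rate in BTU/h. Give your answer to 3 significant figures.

261 BTU/h

7.81 × 5.87 = 45.84
0.669 × 1.28 = 0.8563
0.564 × 5.31 = 2.995
R_total = 45.84 + 0.8563 + 0.145 + 0.591 + 2.995 = 50.43 ft²·°F·h/BTU
Q = A·ΔT/R = 222 × (63.6 − 4.29) / 50.43 = 261.1 BTU/h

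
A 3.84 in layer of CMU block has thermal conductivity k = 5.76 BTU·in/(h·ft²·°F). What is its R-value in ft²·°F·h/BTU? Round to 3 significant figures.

0.667 ft²·°F·h/BTU

R = L/k = 3.84/5.76 = 0.6667 ft²·°F·h/BTU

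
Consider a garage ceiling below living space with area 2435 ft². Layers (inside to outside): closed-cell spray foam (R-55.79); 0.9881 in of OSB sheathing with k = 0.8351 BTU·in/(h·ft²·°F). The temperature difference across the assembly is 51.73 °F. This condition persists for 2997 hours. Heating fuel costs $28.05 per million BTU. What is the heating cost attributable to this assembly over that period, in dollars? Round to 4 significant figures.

185.9 dollars

0.9881/0.8351 = 1.1832
R_total = 55.79 + 1.1832 = 56.973 ft²·°F·h/BTU
Q = 2435 × 51.73 / 56.973 = 2210.9 BTU/h
E = 2210.9 × 2997 = 6626100 BTU
Cost = 6626100/10⁶ × 28.05 = $185.86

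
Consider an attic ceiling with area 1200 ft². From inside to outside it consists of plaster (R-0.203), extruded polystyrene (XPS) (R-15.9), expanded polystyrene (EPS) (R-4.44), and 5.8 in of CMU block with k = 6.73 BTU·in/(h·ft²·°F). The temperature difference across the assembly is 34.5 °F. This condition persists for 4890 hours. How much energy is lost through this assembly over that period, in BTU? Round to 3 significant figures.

9460000 BTU

5.8/6.73 = 0.8618
R_total = 0.203 + 15.9 + 4.44 + 0.8618 = 21.4 ft²·°F·h/BTU
Q = 1200 × 34.5 / 21.4 = 1934 BTU/h
E = 1934 × 4890 = 9458000 BTU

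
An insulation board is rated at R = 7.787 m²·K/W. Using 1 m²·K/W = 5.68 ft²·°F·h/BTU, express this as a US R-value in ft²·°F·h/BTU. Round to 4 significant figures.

R_US = 7.787 × 5.68 = 44.23

44.23 ft²·°F·h/BTU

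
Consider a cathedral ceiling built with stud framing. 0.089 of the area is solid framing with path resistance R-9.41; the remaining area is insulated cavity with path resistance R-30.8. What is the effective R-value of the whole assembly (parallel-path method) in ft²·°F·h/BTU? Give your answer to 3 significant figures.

25.6 ft²·°F·h/BTU

U_eff = 0.911/30.8 + 0.089/9.41 = 0.02958 + 0.009458 = 0.03904
R_eff = 1/U_eff = 25.62 ft²·°F·h/BTU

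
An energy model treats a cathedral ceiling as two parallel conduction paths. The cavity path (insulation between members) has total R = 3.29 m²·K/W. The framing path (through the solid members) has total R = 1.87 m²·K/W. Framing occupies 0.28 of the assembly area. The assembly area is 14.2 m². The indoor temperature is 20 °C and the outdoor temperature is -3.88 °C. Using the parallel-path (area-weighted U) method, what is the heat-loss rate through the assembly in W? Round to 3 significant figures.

125 W

U_eff = 0.72/3.29 + 0.28/1.87 = 0.2188 + 0.1497 = 0.3686
R_eff = 1/U_eff = 2.713 m²·K/W
Q = 14.2 × (20 − (-3.88)) / 2.713 = 125 W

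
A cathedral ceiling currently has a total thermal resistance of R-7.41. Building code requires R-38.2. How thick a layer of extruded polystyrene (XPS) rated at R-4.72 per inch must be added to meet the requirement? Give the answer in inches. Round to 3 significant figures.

6.52 in

ΔR = 38.2 − 7.41 = 30.79 ft²·°F·h/BTU
L = ΔR / (R/in) = 30.79/4.72 = 6.523 in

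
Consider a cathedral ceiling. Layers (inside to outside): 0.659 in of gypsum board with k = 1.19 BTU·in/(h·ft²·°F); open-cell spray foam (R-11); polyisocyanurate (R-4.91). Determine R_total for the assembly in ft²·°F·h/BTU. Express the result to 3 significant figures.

16.5 ft²·°F·h/BTU

0.659/1.19 = 0.5538
R_total = 0.5538 + 11 + 4.91 = 16.46 ft²·°F·h/BTU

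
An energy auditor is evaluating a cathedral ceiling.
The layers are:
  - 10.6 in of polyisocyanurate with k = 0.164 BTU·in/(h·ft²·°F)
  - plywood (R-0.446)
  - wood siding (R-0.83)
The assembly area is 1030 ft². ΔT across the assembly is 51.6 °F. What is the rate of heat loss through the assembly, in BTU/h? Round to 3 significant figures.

806 BTU/h

10.6/0.164 = 64.63
R_total = 64.63 + 0.446 + 0.83 = 65.91 ft²·°F·h/BTU
Q = A·ΔT/R = 1030 × 51.6 / 65.91 = 806.4 BTU/h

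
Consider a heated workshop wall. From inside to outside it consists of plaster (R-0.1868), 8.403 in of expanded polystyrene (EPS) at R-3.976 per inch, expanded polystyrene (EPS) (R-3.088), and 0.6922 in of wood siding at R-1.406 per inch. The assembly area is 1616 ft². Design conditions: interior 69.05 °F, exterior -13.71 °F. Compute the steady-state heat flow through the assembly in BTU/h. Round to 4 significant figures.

8.403 × 3.976 = 33.41
0.6922 × 1.406 = 0.97323
R_total = 0.1868 + 33.41 + 3.088 + 0.97323 = 37.658 ft²·°F·h/BTU
Q = A·ΔT/R = 1616 × (69.05 − (-13.71)) / 37.658 = 3551.4 BTU/h

3551 BTU/h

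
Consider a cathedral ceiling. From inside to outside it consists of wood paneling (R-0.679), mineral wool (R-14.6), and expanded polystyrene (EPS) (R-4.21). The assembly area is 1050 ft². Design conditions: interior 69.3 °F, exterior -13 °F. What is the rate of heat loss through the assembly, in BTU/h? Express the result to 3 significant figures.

R_total = 0.679 + 14.6 + 4.21 = 19.49 ft²·°F·h/BTU
Q = A·ΔT/R = 1050 × (69.3 − (-13)) / 19.49 = 4434 BTU/h

4430 BTU/h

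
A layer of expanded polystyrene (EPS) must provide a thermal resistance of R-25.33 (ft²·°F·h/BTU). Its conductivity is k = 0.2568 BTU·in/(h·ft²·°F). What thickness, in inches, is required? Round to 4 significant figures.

6.505 in

L = R × k = 25.33 × 0.2568 = 6.5047 in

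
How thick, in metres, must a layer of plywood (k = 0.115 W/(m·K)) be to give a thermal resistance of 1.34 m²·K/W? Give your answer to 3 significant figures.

L = R·k = 1.34 × 0.115 = 0.1541 m

0.154 m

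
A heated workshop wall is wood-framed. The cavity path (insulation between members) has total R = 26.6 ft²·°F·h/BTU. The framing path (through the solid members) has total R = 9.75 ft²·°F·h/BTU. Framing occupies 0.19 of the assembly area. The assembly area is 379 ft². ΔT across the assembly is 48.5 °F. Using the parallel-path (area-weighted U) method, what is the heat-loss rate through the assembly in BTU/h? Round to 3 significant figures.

918 BTU/h

U_eff = 0.81/26.6 + 0.19/9.75 = 0.03045 + 0.01949 = 0.04994
R_eff = 1/U_eff = 20.02 ft²·°F·h/BTU
Q = 379 × 48.5 / 20.02 = 917.9 BTU/h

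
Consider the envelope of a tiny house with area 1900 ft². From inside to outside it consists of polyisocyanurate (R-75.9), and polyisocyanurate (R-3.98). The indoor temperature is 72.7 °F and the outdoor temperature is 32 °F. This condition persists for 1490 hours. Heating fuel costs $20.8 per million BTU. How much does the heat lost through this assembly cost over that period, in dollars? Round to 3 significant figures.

R_total = 75.9 + 3.98 = 79.88 ft²·°F·h/BTU
Q = 1900 × (72.7 − 32) / 79.88 = 968.1 BTU/h
E = 968.1 × 1490 = 1442000 BTU
Cost = 1442000/10⁶ × 20.8 = $30

30.0 dollars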